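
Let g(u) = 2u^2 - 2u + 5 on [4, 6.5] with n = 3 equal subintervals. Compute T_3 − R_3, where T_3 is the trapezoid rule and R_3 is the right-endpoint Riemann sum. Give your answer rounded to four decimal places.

-19.7917

T_3 ≈ 127.245370.
R_3 ≈ 147.037037.
T_3 − R_3 ≈ -19.7917.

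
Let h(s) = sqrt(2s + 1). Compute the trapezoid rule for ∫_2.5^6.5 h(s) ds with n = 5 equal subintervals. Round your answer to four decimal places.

Δs = (6.5 − 2.5)/5 = 0.8.
h(2.5) ≈ 2.4495, h(3.3) ≈ 2.7568, h(4.1) ≈ 3.0332, h(4.9) ≈ 3.2863, h(5.7) ≈ 3.5214, h(6.5) ≈ 3.7417.
T_5 = (Δs/2)·[h(s_0) + 2h(s_1) + ... + 2h(s_{4}) + h(s_5)].
Sum ≈ 12.5546.

12.5546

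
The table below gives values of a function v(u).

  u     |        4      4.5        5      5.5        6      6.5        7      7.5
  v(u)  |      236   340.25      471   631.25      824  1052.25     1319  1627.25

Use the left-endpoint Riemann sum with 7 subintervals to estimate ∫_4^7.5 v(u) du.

2436.875

Δu = 0.5.
Sum = 0.5·[236 + 340.25 + 471 + 631.25 + 824 + 1052.25 + 1319] = 2436.875.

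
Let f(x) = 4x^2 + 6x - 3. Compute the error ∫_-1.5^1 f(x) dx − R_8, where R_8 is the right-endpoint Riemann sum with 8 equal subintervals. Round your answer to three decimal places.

-1.725

Exact integral: ∫_-1.5^1 f(x) dx ≈ -5.41667.
R_8 = -3.69140625.
Error ≈ -5.41667 − (-3.69140625) ≈ -1.725.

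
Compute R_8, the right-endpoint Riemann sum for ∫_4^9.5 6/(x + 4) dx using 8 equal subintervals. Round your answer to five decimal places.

Δx = (9.5 − 4)/8 = 0.6875.
Right endpoints: 4.6875, 5.375, 6.0625, 6.75, 7.4375, 8.125, 8.8125, 9.5.
f(4.6875) = 96/139, f(5.375) = 0.64, f(6.0625) = 96/161, f(6.75) = 24/43, f(7.4375) = 32/61, f(8.125) = 48/97, f(8.8125) = 96/205, f(9.5) = 4/9.
Sum = Δx · [f(4.6875) + f(5.375) + f(6.0625) + ...].
Sum ≈ 3.03685.

3.03685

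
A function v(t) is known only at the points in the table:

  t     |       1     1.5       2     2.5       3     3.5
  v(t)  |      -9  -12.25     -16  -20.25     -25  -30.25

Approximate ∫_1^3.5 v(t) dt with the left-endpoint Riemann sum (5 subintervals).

Δt = 0.5.
Sum = 0.5·[(-9) + (-12.25) + (-16) + (-20.25) + (-25)] = -41.25.

-41.25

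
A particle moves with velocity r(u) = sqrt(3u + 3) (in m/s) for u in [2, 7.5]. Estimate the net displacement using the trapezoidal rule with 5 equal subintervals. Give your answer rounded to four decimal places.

Δu = (7.5 − 2)/5 = 1.1.
r(2) ≈ 3.0000, r(3.1) ≈ 3.5071, r(4.2) ≈ 3.9497, r(5.3) ≈ 4.3474, r(6.4) ≈ 4.7117, r(7.5) ≈ 5.0498.
T_5 = (Δu/2)·[r(u_0) + 2r(u_1) + ... + 2r(u_{4}) + r(u_5)].
Sum ≈ 22.5949.

22.5949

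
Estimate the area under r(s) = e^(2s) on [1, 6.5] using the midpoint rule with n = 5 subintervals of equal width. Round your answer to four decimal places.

182176.2906

Δs = (6.5 − 1)/5 = 1.1.
Midpoints: 1.55, 2.65, 3.75, 4.85, 5.95.
r(1.55) ≈ 22.1980, r(2.65) ≈ 200.3368, r(3.75) ≈ 1808.0424, r(4.85) ≈ 16317.6072, r(5.95) ≈ 147266.6252.
Sum = Δs · [r(1.55) + r(2.65) + r(3.75) + r(4.85) + r(5.95)].
Sum ≈ 182176.2906.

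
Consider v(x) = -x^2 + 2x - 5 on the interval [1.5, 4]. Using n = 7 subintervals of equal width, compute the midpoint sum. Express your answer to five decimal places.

-18.93176

Δx = (4 − 1.5)/7 = 5/14.
Midpoints: 47/28, 57/28, 67/28, 2.75, 87/28, 97/28, 107/28.
v(47/28) = -3497/784, v(57/28) = -3977/784, v(67/28) = -4657/784, v(2.75) = -7.0625, v(87/28) = -6617/784, v(97/28) = -7897/784, v(107/28) = -9377/784.
Sum = Δx · [v(47/28) + v(57/28) + v(67/28) + ...].
Sum ≈ -18.93176.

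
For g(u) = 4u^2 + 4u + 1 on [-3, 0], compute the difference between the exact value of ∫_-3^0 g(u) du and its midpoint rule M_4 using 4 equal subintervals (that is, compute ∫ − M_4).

0.5625

Exact integral: ∫_-3^0 g(u) du = 21.
M_4 = 20.4375.
Error = 21 − 20.4375 = 0.5625.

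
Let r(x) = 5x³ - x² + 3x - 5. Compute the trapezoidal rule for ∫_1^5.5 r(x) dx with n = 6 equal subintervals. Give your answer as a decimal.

Δx = (5.5 − 1)/6 = 0.75.
r(1) = 2, r(1.75) = 23.984375, r(2.5) = 74.375, r(3.25) = 165.828125, r(4) = 311, r(4.75) = 522.546875, r(5.5) = 813.125.
T_6 = (Δx/2)·[r(x_0) + 2r(x_1) + ... + 2r(x_{5}) + r(x_6)].
Sum = 1128.97265625.

1128.97265625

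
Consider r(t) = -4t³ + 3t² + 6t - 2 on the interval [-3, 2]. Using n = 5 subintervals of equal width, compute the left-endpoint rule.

145

Δt = (2 − (-3))/5 = 1.
Left endpoints: -3, -2, -1, 0, 1.
r(-3) = 115, r(-2) = 30, r(-1) = -1, r(0) = -2, r(1) = 3.
Sum = Δt · [r(-3) + r(-2) + r(-1) + r(0) + r(1)].
Sum = 145.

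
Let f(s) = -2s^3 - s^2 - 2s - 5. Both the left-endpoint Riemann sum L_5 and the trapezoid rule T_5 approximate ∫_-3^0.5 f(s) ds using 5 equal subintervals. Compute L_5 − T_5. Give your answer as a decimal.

L_5 = 42.91.
T_5 = 24.535.
L_5 − T_5 = 18.375.

18.375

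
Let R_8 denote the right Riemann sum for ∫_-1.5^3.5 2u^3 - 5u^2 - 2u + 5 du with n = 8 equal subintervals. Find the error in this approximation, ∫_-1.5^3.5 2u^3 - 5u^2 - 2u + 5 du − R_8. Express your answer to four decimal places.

-10.4818

Exact integral: ∫_-1.5^3.5 f(u) du ≈ 10.416667.
R_8 = 20.8984375.
Error ≈ 10.416667 − 20.8984375 ≈ -10.4818.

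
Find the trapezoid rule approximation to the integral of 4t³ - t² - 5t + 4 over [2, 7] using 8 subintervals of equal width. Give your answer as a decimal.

2198.0859375

Δt = (7 − 2)/8 = 0.625.
f(2) = 22, f(2.625) = 56.3359375, f(3.25) = 114.5, f(3.875) = 202.3515625, f(4.5) = 325.75, f(5.125) = 490.5546875, f(5.75) = 702.625, f(6.375) = 967.8203125, f(7) = 1292.
T_8 = (Δt/2)·[f(t_0) + 2f(t_1) + ... + 2f(t_{7}) + f(t_8)].
Sum = 2198.0859375.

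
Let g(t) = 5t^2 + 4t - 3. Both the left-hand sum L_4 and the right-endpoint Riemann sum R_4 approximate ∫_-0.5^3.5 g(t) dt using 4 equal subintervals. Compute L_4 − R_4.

L_4 = 49.
R_4 = 125.
L_4 − R_4 = -76.

-76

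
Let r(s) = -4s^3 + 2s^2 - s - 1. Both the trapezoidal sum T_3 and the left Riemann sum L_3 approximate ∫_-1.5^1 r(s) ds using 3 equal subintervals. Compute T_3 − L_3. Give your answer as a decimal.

T_3 ≈ 6.55093.
L_3 ≈ 15.92593.
T_3 − L_3 = -9.375.

-9.375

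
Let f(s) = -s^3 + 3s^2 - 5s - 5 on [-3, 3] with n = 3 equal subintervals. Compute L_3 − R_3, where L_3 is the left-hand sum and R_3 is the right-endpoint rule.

L_3 = 120.
R_3 = -48.
L_3 − R_3 = 168.

168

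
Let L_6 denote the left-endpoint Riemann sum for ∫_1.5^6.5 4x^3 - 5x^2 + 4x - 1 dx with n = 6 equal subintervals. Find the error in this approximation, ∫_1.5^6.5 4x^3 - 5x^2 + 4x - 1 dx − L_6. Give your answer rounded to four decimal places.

Exact integral: ∫_1.5^6.5 f(x) dx ≈ 1402.916667.
L_6 ≈ 1050.717593.
Error ≈ 1402.916667 − 1050.717593 ≈ 352.1991.

352.1991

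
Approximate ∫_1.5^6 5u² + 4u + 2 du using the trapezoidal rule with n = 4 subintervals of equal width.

435.62109375

Δu = (6 − 1.5)/4 = 1.125.
f(1.5) = 19.25, f(2.625) = 46.953125, f(3.75) = 87.3125, f(4.875) = 140.328125, f(6) = 206.
T_4 = (Δu/2)·[f(u_0) + 2f(u_1) + 2f(u_2) + 2f(u_3) + f(u_4)].
Sum = 435.62109375.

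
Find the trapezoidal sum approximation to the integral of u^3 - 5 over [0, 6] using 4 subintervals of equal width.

Δu = (6 − 0)/4 = 1.5.
f(0) = -5, f(1.5) = -1.625, f(3) = 22, f(4.5) = 86.125, f(6) = 211.
T_4 = (Δu/2)·[f(u_0) + 2f(u_1) + 2f(u_2) + 2f(u_3) + f(u_4)].
Sum = 314.25.

314.25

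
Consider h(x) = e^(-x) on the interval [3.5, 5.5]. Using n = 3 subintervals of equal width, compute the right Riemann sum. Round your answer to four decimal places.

0.0184

Δx = (5.5 − 3.5)/3 = 2/3.
Right endpoints: 25/6, 29/6, 5.5.
h(25/6) ≈ 0.0155, h(29/6) ≈ 0.0080, h(5.5) ≈ 0.0041.
Sum = Δx · [h(25/6) + h(29/6) + h(5.5)].
Sum ≈ 0.0184.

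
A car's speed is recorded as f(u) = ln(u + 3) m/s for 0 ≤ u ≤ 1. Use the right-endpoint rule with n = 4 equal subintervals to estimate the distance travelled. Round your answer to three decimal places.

Δu = (1 − 0)/4 = 0.25.
Right endpoints: 0.25, 0.5, 0.75, 1.
f(0.25) ≈ 1.179, f(0.5) ≈ 1.253, f(0.75) ≈ 1.322, f(1) ≈ 1.386.
Sum = Δu · [f(0.25) + f(0.5) + f(0.75) + f(1)].
Sum ≈ 1.285.

1.285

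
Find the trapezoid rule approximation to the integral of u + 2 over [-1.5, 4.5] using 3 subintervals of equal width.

Δu = (4.5 − (-1.5))/3 = 2.
f(-1.5) = 0.5, f(0.5) = 2.5, f(2.5) = 4.5, f(4.5) = 6.5.
T_3 = (Δu/2)·[f(u_0) + 2f(u_1) + 2f(u_2) + f(u_3)].
Sum = 21.

21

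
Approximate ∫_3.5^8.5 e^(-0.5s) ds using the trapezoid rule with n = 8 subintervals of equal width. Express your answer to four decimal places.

0.3216

Δs = (8.5 − 3.5)/8 = 0.625.
f(3.5) ≈ 0.1738, f(4.125) ≈ 0.1271, f(4.75) ≈ 0.0930, f(5.375) ≈ 0.0681, f(6) ≈ 0.0498, f(6.625) ≈ 0.0364, f(7.25) ≈ 0.0266, f(7.875) ≈ 0.0195, f(8.5) ≈ 0.0143.
T_8 = (Δs/2)·[f(s_0) + 2f(s_1) + ... + 2f(s_{7}) + f(s_8)].
Sum ≈ 0.3216.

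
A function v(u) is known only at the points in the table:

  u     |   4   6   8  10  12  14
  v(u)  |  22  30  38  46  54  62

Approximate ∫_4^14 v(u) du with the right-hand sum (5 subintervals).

460

Δu = 2.
Sum = 2·[30 + 38 + 46 + 54 + 62] = 460.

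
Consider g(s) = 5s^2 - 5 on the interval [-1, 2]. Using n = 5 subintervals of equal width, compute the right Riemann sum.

Δs = (2 − (-1))/5 = 0.6.
Right endpoints: -0.4, 0.2, 0.8, 1.4, 2.
g(-0.4) = -4.2, g(0.2) = -4.8, g(0.8) = -1.8, g(1.4) = 4.8, g(2) = 15.
Sum = Δs · [g(-0.4) + g(0.2) + g(0.8) + g(1.4) + g(2)].
Sum = 5.4.

5.4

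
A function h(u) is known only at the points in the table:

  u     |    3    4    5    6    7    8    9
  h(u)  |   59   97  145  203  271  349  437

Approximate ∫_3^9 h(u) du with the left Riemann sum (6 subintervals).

Δu = 1.
Sum = 1·[59 + 97 + 145 + 203 + 271 + 349] = 1124.

1124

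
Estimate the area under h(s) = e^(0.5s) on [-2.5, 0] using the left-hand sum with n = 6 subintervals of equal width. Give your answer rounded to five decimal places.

1.28350

Δs = (0 − (-2.5))/6 = 5/12.
Left endpoints: -2.5, -25/12, -5/3, -1.25, -5/6, -5/12.
h(-2.5) ≈ 0.28650, h(-25/12) ≈ 0.35287, h(-5/3) ≈ 0.43460, h(-1.25) ≈ 0.53526, h(-5/6) ≈ 0.65924, h(-5/12) ≈ 0.81194.
Sum = Δs · [h(-2.5) + h(-25/12) + h(-5/3) + ...].
Sum ≈ 1.28350.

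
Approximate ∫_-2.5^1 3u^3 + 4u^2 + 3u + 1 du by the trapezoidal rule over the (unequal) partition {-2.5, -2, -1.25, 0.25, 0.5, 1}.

-11.87890625

Subinterval widths: 0.5, 0.75, 1.5, 0.25, 0.5.
f(-2.5) = -28.375, f(-2) = -13, f(-1.25) = -2.359375, f(0.25) = 2.046875, f(0.5) = 3.875, f(1) = 11.
On each subinterval the trapezoid contributes (Δu_i/2)·[f(u_{i-1}) + f(u_i)].
Sum = -11.87890625.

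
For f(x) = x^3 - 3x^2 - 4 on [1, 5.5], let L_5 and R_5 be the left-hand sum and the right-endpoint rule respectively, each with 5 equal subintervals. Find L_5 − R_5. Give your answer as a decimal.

-69.8625

L_5 = 14.31.
R_5 = 84.1725.
L_5 − R_5 = -69.8625.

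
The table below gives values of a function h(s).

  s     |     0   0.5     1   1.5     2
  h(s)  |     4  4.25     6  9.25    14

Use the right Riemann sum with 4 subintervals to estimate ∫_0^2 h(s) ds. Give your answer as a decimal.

Δs = 0.5.
Sum = 0.5·[4.25 + 6 + 9.25 + 14] = 16.75.

16.75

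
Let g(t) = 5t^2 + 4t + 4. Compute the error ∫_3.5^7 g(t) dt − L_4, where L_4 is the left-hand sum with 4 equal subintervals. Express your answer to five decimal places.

Exact integral: ∫_3.5^7 g(t) dt ≈ 587.7083333.
L_4 = 503.42578125.
Error ≈ 587.7083333 − 503.42578125 ≈ 84.28255.

84.28255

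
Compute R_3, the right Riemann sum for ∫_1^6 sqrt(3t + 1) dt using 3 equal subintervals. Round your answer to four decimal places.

18.5009

Δt = (6 − 1)/3 = 5/3.
Right endpoints: 8/3, 13/3, 6.
f(8/3) ≈ 3.0000, f(13/3) ≈ 3.7417, f(6) ≈ 4.3589.
Sum = Δt · [f(8/3) + f(13/3) + f(6)].
Sum ≈ 18.5009.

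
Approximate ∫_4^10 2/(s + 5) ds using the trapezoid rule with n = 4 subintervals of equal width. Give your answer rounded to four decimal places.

Δs = (10 − 4)/4 = 1.5.
f(4) = 2/9, f(5.5) = 4/21, f(7) = 1/6, f(8.5) = 4/27, f(10) = 2/15.
T_4 = (Δs/2)·[f(s_0) + 2f(s_1) + 2f(s_2) + 2f(s_3) + f(s_4)].
Sum ≈ 1.0246.

1.0246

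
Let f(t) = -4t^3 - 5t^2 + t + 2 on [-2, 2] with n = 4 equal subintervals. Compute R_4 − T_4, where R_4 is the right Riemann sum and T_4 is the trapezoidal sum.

R_4 = -52.
T_4 = -22.
R_4 − T_4 = -30.

-30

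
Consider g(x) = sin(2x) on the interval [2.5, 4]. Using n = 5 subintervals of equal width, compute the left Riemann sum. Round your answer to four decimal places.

Δx = (4 − 2.5)/5 = 0.3.
Left endpoints: 2.5, 2.8, 3.1, 3.4, 3.7.
g(2.5) ≈ -0.9589, g(2.8) ≈ -0.6313, g(3.1) ≈ -0.0831, g(3.4) ≈ 0.4941, g(3.7) ≈ 0.8987.
Sum = Δx · [g(2.5) + g(2.8) + g(3.1) + g(3.4) + g(3.7)].
Sum ≈ -0.0841.

-0.0841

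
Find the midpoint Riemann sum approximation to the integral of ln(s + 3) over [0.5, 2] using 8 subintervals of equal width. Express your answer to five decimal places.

2.16264

Δs = (2 − 0.5)/8 = 0.1875.
Midpoints: 0.59375, 0.78125, 0.96875, 1.15625, 1.34375, 1.53125, 1.71875, 1.90625.
f(0.59375) ≈ 1.27920, f(0.78125) ≈ 1.33005, f(0.96875) ≈ 1.37845, f(1.15625) ≈ 1.42461, f(1.34375) ≈ 1.46874, f(1.53125) ≈ 1.51100, f(1.71875) ≈ 1.55154, f(1.90625) ≈ 1.59051.
Sum = Δs · [f(0.59375) + f(0.78125) + f(0.96875) + ...].
Sum ≈ 2.16264.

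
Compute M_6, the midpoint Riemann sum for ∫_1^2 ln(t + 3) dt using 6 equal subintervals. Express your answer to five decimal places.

Δt = (2 − 1)/6 = 1/6.
Midpoints: 13/12, 1.25, 17/12, 19/12, 1.75, 23/12.
f(13/12) ≈ 1.40691, f(1.25) ≈ 1.44692, f(17/12) ≈ 1.48539, f(19/12) ≈ 1.52243, f(1.75) ≈ 1.55814, f(23/12) ≈ 1.59263.
Sum = Δt · [f(13/12) + f(1.25) + f(17/12) + ...].
Sum ≈ 1.50207.

1.50207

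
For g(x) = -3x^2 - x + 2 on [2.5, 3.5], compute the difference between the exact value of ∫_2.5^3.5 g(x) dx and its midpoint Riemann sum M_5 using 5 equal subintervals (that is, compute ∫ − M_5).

-0.01

Exact integral: ∫_2.5^3.5 g(x) dx = -28.25.
M_5 = -28.24.
Error = -28.25 − (-28.24) = -0.01.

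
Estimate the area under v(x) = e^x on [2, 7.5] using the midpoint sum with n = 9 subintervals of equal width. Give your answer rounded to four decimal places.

Δx = (7.5 − 2)/9 = 11/18.
Midpoints: 83/36, 35/12, 127/36, 149/36, 4.75, 193/36, 215/36, 79/12, 259/36.
v(83/36) ≈ 10.0297, v(35/12) ≈ 18.4796, v(127/36) ≈ 34.0482, v(149/36) ≈ 62.7331, v(4.75) ≈ 115.5843, v(193/36) ≈ 212.9614, v(215/36) ≈ 392.3767, v(79/12) ≈ 722.9451, v(259/36) ≈ 1332.0101.
Sum = Δx · [v(83/36) + v(35/12) + v(127/36) + ...].
Sum ≈ 1772.9362.

1772.9362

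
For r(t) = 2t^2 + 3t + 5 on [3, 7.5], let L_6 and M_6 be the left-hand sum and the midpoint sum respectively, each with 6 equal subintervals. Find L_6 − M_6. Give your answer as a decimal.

-39.234375

L_6 = 316.96875.
M_6 = 356.203125.
L_6 − M_6 = -39.234375.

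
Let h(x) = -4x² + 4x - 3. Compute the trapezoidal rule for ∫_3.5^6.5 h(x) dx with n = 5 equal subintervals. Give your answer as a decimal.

-258.72

Δx = (6.5 − 3.5)/5 = 0.6.
h(3.5) = -38, h(4.1) = -53.84, h(4.7) = -72.56, h(5.3) = -94.16, h(5.9) = -118.64, h(6.5) = -146.
T_5 = (Δx/2)·[h(x_0) + 2h(x_1) + ... + 2h(x_{4}) + h(x_5)].
Sum = -258.72.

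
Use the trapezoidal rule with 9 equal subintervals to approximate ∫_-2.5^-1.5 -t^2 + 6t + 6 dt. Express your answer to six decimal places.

-10.085391

Δt = (-1.5 − (-2.5))/9 = 1/9.
f(-2.5) = -15.25, f(-43/18) = -4549/324, f(-41/18) = -4165/324, f(-13/6) = -421/36, f(-37/18) = -3421/324, f(-35/18) = -3061/324, f(-11/6) = -301/36, f(-31/18) = -2365/324, f(-29/18) = -2029/324, f(-1.5) = -5.25.
T_9 = (Δt/2)·[f(t_0) + 2f(t_1) + ... + 2f(t_{8}) + f(t_9)].
Sum ≈ -10.085391.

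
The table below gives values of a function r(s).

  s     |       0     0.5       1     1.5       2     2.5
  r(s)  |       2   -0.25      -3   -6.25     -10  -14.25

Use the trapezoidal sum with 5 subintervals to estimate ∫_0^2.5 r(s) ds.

-12.8125

Δs = 0.5.
T_5 = (0.5/2)·[2 + 2·(-0.25) + 2·(-3) + 2·(-6.25) + 2·(-10) + (-14.25)] = -12.8125.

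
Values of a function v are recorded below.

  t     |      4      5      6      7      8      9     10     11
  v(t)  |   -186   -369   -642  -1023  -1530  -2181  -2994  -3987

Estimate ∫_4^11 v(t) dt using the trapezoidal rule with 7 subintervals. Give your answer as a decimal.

Δt = 1.
T_7 = (1/2)·[(-186) + 2·(-369) + 2·(-642) + 2·(-1023) + 2·(-1530) + 2·(-2181) + 2·(-2994) + (-3987)] = -10825.5.

-10825.5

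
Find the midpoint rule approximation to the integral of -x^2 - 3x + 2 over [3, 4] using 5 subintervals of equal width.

-20.83

Δx = (4 − 3)/5 = 0.2.
Midpoints: 3.1, 3.3, 3.5, 3.7, 3.9.
f(3.1) = -16.91, f(3.3) = -18.79, f(3.5) = -20.75, f(3.7) = -22.79, f(3.9) = -24.91.
Sum = Δx · [f(3.1) + f(3.3) + f(3.5) + f(3.7) + f(3.9)].
Sum = -20.83.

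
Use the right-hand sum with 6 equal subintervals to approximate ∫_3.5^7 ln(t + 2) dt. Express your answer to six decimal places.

Δt = (7 − 3.5)/6 = 7/12.
Right endpoints: 49/12, 14/3, 5.25, 35/6, 77/12, 7.
f(49/12) ≈ 1.805553, f(14/3) ≈ 1.897120, f(5.25) ≈ 1.981001, f(35/6) ≈ 2.058388, f(77/12) ≈ 2.130214, f(7) ≈ 2.197225.
Sum = Δt · [f(49/12) + f(14/3) + f(5.25) + ...].
Sum ≈ 7.040542.

7.040542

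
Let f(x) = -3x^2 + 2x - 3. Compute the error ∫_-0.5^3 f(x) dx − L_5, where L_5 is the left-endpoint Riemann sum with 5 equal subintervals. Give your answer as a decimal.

-5.88

Exact integral: ∫_-0.5^3 f(x) dx = -28.875.
L_5 = -22.995.
Error = -28.875 − (-22.995) = -5.88.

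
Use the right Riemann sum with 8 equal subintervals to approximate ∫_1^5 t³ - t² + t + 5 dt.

Δt = (5 − 1)/8 = 0.5.
Right endpoints: 1.5, 2, 2.5, 3, 3.5, 4, 4.5, 5.
f(1.5) = 7.625, f(2) = 11, f(2.5) = 16.875, f(3) = 26, f(3.5) = 39.125, f(4) = 57, f(4.5) = 80.375, f(5) = 110.
Sum = Δt · [f(1.5) + f(2) + f(2.5) + ...].
Sum = 174.

174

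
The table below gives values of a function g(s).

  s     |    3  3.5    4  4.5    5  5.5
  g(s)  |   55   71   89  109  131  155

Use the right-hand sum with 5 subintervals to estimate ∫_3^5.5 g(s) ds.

Δs = 0.5.
Sum = 0.5·[71 + 89 + 109 + 131 + 155] = 277.5.

277.5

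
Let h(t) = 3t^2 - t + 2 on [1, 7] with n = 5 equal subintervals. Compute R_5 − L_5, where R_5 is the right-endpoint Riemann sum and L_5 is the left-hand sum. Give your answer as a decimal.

165.6

R_5 = 417.12.
L_5 = 251.52.
R_5 − L_5 = 165.6.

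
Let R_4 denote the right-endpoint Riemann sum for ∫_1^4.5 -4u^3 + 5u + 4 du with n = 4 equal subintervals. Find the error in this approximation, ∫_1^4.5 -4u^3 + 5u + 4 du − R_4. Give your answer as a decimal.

Exact integral: ∫_1^4.5 f(u) du = -346.9375.
R_4 = -511.73828125.
Error = -346.9375 − (-511.73828125) = 164.80078125.

164.80078125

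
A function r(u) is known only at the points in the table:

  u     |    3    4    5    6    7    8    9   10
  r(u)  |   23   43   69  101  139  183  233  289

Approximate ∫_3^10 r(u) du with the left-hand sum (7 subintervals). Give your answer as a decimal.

791

Δu = 1.
Sum = 1·[23 + 43 + 69 + 101 + 139 + 183 + 233] = 791.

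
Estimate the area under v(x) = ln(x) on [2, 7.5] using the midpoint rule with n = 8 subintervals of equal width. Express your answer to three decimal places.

8.233

Δx = (7.5 − 2)/8 = 0.6875.
Midpoints: 2.34375, 3.03125, 3.71875, 4.40625, 5.09375, 5.78125, 6.46875, 7.15625.
v(2.34375) ≈ 0.852, v(3.03125) ≈ 1.109, v(3.71875) ≈ 1.313, v(4.40625) ≈ 1.483, v(5.09375) ≈ 1.628, v(5.78125) ≈ 1.755, v(6.46875) ≈ 1.867, v(7.15625) ≈ 1.968.
Sum = Δx · [v(2.34375) + v(3.03125) + v(3.71875) + ...].
Sum ≈ 8.233.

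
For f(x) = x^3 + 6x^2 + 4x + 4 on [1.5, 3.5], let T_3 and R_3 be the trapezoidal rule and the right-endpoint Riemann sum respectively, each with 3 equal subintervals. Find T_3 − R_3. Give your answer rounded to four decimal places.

T_3 = 145.25.
R_3 ≈ 181.083333.
T_3 − R_3 ≈ -35.8333.

-35.8333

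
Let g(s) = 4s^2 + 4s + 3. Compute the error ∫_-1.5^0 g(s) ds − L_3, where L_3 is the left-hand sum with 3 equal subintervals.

-1

Exact integral: ∫_-1.5^0 g(s) ds = 4.5.
L_3 = 5.5.
Error = 4.5 − 5.5 = -1.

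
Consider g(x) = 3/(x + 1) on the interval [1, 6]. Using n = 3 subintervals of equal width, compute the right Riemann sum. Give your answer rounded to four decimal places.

3.0154

Δx = (6 − 1)/3 = 5/3.
Right endpoints: 8/3, 13/3, 6.
g(8/3) = 9/11, g(13/3) = 0.5625, g(6) = 3/7.
Sum = Δx · [g(8/3) + g(13/3) + g(6)].
Sum ≈ 3.0154.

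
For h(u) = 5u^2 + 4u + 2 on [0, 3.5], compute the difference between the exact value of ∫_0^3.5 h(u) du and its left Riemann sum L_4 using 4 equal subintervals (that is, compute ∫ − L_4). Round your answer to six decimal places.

30.688802

Exact integral: ∫_0^3.5 h(u) du ≈ 102.95833333.
L_4 = 72.26953125.
Error ≈ 102.95833333 − 72.26953125 ≈ 30.688802.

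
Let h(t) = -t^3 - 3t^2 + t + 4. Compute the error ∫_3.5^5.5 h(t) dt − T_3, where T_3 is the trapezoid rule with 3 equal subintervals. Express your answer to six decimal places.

2.444444

Exact integral: ∫_3.5^5.5 h(t) dt = -297.75.
T_3 ≈ -300.19444444.
Error ≈ -297.75 − (-300.19444444) ≈ 2.444444.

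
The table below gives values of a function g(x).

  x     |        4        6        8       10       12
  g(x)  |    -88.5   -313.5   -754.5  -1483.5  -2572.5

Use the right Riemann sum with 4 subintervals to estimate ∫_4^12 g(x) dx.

-10248

Δx = 2.
Sum = 2·[(-313.5) + (-754.5) + (-1483.5) + (-2572.5)] = -10248.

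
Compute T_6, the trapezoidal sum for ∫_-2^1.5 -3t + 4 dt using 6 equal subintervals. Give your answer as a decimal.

Δt = (1.5 − (-2))/6 = 7/12.
f(-2) = 10, f(-17/12) = 8.25, f(-5/6) = 6.5, f(-0.25) = 4.75, f(1/3) = 3, f(11/12) = 1.25, f(1.5) = -0.5.
T_6 = (Δt/2)·[f(t_0) + 2f(t_1) + ... + 2f(t_{5}) + f(t_6)].
Sum = 16.625.

16.625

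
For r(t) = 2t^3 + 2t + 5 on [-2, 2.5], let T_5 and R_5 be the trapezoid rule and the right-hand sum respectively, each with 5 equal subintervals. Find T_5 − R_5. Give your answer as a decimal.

T_5 = 37.1925.
R_5 = 62.505.
T_5 − R_5 = -25.3125.

-25.3125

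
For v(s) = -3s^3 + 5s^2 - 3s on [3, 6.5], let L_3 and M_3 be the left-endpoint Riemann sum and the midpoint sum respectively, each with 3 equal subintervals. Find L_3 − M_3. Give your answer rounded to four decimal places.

L_3 ≈ -602.696759.
M_3 ≈ -900.227141.
L_3 − M_3 ≈ 297.5304.

297.5304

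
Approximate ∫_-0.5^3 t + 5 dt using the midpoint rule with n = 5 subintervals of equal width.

21.875

Δt = (3 − (-0.5))/5 = 0.7.
Midpoints: -0.15, 0.55, 1.25, 1.95, 2.65.
f(-0.15) = 4.85, f(0.55) = 5.55, f(1.25) = 6.25, f(1.95) = 6.95, f(2.65) = 7.65.
Sum = Δt · [f(-0.15) + f(0.55) + f(1.25) + f(1.95) + f(2.65)].
Sum = 21.875.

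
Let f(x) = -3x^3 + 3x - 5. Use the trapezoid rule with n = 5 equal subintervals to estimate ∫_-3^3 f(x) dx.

Δx = (3 − (-3))/5 = 1.2.
f(-3) = 67, f(-1.8) = 7.096, f(-0.6) = -6.152, f(0.6) = -3.848, f(1.8) = -17.096, f(3) = -77.
T_5 = (Δx/2)·[f(x_0) + 2f(x_1) + ... + 2f(x_{4}) + f(x_5)].
Sum = -30.

-30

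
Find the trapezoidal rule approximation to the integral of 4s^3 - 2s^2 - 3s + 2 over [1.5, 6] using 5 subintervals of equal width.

Δs = (6 − 1.5)/5 = 0.9.
f(1.5) = 6.5, f(2.4) = 38.576, f(3.3) = 114.068, f(4.2) = 250.472, f(5.1) = 465.284, f(6) = 776.
T_5 = (Δs/2)·[f(s_0) + 2f(s_1) + ... + 2f(s_{4}) + f(s_5)].
Sum = 1133.685.

1133.685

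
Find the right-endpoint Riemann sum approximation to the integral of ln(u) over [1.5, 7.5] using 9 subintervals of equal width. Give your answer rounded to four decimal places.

9.0205

Δu = (7.5 − 1.5)/9 = 2/3.
Right endpoints: 13/6, 17/6, 3.5, 25/6, 29/6, 5.5, 37/6, 41/6, 7.5.
f(13/6) ≈ 0.7732, f(17/6) ≈ 1.0415, f(3.5) ≈ 1.2528, f(25/6) ≈ 1.4271, f(29/6) ≈ 1.5755, f(5.5) ≈ 1.7047, f(37/6) ≈ 1.8192, f(41/6) ≈ 1.9218, f(7.5) ≈ 2.0149.
Sum = Δu · [f(13/6) + f(17/6) + f(3.5) + ...].
Sum ≈ 9.0205.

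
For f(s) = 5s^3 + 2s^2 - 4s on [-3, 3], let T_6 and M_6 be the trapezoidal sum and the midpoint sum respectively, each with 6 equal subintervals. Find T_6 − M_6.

T_6 = 38.
M_6 = 35.
T_6 − M_6 = 3.

3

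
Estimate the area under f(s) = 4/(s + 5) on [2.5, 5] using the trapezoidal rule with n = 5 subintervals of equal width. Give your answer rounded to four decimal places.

Δs = (5 − 2.5)/5 = 0.5.
f(2.5) = 8/15, f(3) = 0.5, f(3.5) = 8/17, f(4) = 4/9, f(4.5) = 8/19, f(5) = 0.4.
T_5 = (Δs/2)·[f(s_0) + 2f(s_1) + ... + 2f(s_{4}) + f(s_5)].
Sum ≈ 1.1514.

1.1514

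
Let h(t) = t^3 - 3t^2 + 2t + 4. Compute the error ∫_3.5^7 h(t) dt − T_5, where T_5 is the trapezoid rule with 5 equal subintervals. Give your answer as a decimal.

-3.644375

Exact integral: ∫_3.5^7 h(t) dt = 313.359375.
T_5 = 317.00375.
Error = 313.359375 − 317.00375 = -3.644375.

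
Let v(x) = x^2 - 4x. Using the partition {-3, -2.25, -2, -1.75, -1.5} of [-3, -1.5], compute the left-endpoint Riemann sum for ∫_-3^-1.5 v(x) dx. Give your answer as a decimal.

24.78125

Subinterval widths: 0.75, 0.25, 0.25, 0.25.
Left endpoints: -3, -2.25, -2, -1.75.
v(-3) = 21, v(-2.25) = 14.0625, v(-2) = 12, v(-1.75) = 10.0625.
Sum = Σ Δx_i · v(x_i).
Sum = 24.78125.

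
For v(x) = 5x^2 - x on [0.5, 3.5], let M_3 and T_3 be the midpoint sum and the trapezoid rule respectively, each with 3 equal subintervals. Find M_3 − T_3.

M_3 = 64.
T_3 = 67.75.
M_3 − T_3 = -3.75.

-3.75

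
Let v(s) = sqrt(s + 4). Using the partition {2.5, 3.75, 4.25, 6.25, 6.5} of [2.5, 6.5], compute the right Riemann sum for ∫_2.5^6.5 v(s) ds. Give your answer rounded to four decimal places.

Subinterval widths: 1.25, 0.5, 2, 0.25.
Right endpoints: 3.75, 4.25, 6.25, 6.5.
v(3.75) ≈ 2.7839, v(4.25) ≈ 2.8723, v(6.25) ≈ 3.2016, v(6.5) ≈ 3.2404.
Sum = Σ Δs_i · v(s_i).
Sum ≈ 12.1292.

12.1292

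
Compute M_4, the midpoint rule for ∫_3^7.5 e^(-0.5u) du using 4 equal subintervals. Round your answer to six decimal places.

0.394010

Δu = (7.5 − 3)/4 = 1.125.
Midpoints: 3.5625, 4.6875, 5.8125, 6.9375.
f(3.5625) ≈ 0.168427, f(4.6875) ≈ 0.095967, f(5.8125) ≈ 0.054680, f(6.9375) ≈ 0.031156.
Sum = Δu · [f(3.5625) + f(4.6875) + f(5.8125) + f(6.9375)].
Sum ≈ 0.394010.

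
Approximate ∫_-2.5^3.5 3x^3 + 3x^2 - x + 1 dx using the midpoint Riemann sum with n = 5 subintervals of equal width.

Δx = (3.5 − (-2.5))/5 = 1.2.
Midpoints: -1.9, -0.7, 0.5, 1.7, 2.9.
f(-1.9) = -6.847, f(-0.7) = 2.141, f(0.5) = 1.625, f(1.7) = 22.709, f(2.9) = 96.497.
Sum = Δx · [f(-1.9) + f(-0.7) + f(0.5) + f(1.7) + f(2.9)].
Sum = 139.35.

139.35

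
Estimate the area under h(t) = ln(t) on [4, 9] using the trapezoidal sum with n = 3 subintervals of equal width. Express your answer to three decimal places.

Δt = (9 − 4)/3 = 5/3.
h(4) ≈ 1.386, h(17/3) ≈ 1.735, h(22/3) ≈ 1.992, h(9) ≈ 2.197.
T_3 = (Δt/2)·[h(t_0) + 2h(t_1) + 2h(t_2) + h(t_3)].
Sum ≈ 9.198.

9.198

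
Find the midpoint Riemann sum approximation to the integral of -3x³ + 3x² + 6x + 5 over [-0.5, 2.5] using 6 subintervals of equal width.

19.875

Δx = (2.5 − (-0.5))/6 = 0.5.
Midpoints: -0.25, 0.25, 0.75, 1.25, 1.75, 2.25.
f(-0.25) = 3.734375, f(0.25) = 6.640625, f(0.75) = 9.921875, f(1.25) = 11.328125, f(1.75) = 8.609375, f(2.25) = -0.484375.
Sum = Δx · [f(-0.25) + f(0.25) + f(0.75) + ...].
Sum = 19.875.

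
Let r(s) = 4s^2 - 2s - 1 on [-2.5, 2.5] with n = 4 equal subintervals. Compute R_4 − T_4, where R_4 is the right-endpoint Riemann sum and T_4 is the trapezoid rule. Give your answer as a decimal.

R_4 = 35.625.
T_4 = 41.875.
R_4 − T_4 = -6.25.

-6.25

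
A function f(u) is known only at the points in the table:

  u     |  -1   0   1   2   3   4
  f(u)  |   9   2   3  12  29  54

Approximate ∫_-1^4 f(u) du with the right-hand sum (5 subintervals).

Δu = 1.
Sum = 1·[2 + 3 + 12 + 29 + 54] = 100.

100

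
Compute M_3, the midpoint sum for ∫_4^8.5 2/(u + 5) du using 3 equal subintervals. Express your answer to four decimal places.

0.8097

Δu = (8.5 − 4)/3 = 1.5.
Midpoints: 4.75, 6.25, 7.75.
f(4.75) = 8/39, f(6.25) = 8/45, f(7.75) = 8/51.
Sum = Δu · [f(4.75) + f(6.25) + f(7.75)].
Sum ≈ 0.8097.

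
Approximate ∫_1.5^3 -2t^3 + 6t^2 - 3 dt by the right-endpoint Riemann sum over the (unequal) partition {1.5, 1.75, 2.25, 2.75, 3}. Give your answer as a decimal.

Subinterval widths: 0.25, 0.5, 0.5, 0.25.
Right endpoints: 1.75, 2.25, 2.75, 3.
f(1.75) = 4.65625, f(2.25) = 4.59375, f(2.75) = 0.78125, f(3) = -3.
Sum = Σ Δt_i · f(t_i).
Sum = 3.1015625.

3.1015625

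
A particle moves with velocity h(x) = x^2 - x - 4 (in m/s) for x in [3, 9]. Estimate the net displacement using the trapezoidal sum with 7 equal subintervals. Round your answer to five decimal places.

Δx = (9 − 3)/7 = 6/7.
h(3) = 2, h(27/7) = 344/49, h(33/7) = 662/49, h(39/7) = 1052/49, h(45/7) = 1514/49, h(51/7) = 2048/49, h(57/7) = 2654/49, h(9) = 68.
T_7 = (Δx/2)·[h(x_0) + 2h(x_1) + ... + 2h(x_{6}) + h(x_7)].
Sum ≈ 174.73469.

174.73469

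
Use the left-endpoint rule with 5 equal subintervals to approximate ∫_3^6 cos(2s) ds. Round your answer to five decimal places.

Δs = (6 − 3)/5 = 0.6.
Left endpoints: 3, 3.6, 4.2, 4.8, 5.4.
f(3) ≈ 0.96017, f(3.6) ≈ 0.60835, f(4.2) ≈ -0.51929, f(4.8) ≈ -0.98469, f(5.4) ≈ -0.19433.
Sum = Δs · [f(3) + f(3.6) + f(4.2) + f(4.8) + f(5.4)].
Sum ≈ -0.07787.

-0.07787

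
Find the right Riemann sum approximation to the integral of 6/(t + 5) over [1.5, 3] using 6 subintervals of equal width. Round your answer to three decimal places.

1.224

Δt = (3 − 1.5)/6 = 0.25.
Right endpoints: 1.75, 2, 2.25, 2.5, 2.75, 3.
f(1.75) = 8/9, f(2) = 6/7, f(2.25) = 24/29, f(2.5) = 0.8, f(2.75) = 24/31, f(3) = 0.75.
Sum = Δt · [f(1.75) + f(2) + f(2.25) + ...].
Sum ≈ 1.224.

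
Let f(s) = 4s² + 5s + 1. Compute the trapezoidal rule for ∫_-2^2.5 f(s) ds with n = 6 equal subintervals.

Δs = (2.5 − (-2))/6 = 0.75.
f(-2) = 7, f(-1.25) = 1, f(-0.5) = -0.5, f(0.25) = 2.5, f(1) = 10, f(1.75) = 22, f(2.5) = 38.5.
T_6 = (Δs/2)·[f(s_0) + 2f(s_1) + ... + 2f(s_{5}) + f(s_6)].
Sum = 43.3125.

43.3125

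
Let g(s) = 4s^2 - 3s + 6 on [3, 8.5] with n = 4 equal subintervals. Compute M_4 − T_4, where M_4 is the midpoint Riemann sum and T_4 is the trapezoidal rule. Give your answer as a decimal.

M_4 = 717.4921875.
T_4 = 727.890625.
M_4 − T_4 = -10.3984375.

-10.3984375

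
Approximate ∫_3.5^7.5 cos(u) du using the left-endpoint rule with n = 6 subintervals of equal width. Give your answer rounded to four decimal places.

0.8130

Δu = (7.5 − 3.5)/6 = 2/3.
Left endpoints: 3.5, 25/6, 29/6, 5.5, 37/6, 41/6.
f(3.5) ≈ -0.9365, f(25/6) ≈ -0.5190, f(29/6) ≈ 0.1206, f(5.5) ≈ 0.7087, f(37/6) ≈ 0.9932, f(41/6) ≈ 0.8524.
Sum = Δu · [f(3.5) + f(25/6) + f(29/6) + ...].
Sum ≈ 0.8130.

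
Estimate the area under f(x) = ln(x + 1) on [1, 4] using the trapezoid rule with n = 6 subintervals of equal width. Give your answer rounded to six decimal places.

Δx = (4 − 1)/6 = 0.5.
f(1) ≈ 0.693147, f(1.5) ≈ 0.916291, f(2) ≈ 1.098612, f(2.5) ≈ 1.252763, f(3) ≈ 1.386294, f(3.5) ≈ 1.504077, f(4) ≈ 1.609438.
T_6 = (Δx/2)·[f(x_0) + 2f(x_1) + ... + 2f(x_{5}) + f(x_6)].
Sum ≈ 3.654665.

3.654665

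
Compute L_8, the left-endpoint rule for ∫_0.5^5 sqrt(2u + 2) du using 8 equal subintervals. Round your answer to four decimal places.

Δu = (5 − 0.5)/8 = 0.5625.
Left endpoints: 0.5, 1.0625, 1.625, 2.1875, 2.75, 3.3125, 3.875, 4.4375.
f(0.5) ≈ 1.7321, f(1.0625) ≈ 2.0310, f(1.625) ≈ 2.2913, f(2.1875) ≈ 2.5249, f(2.75) ≈ 2.7386, f(3.3125) ≈ 2.9368, f(3.875) ≈ 3.1225, f(4.4375) ≈ 3.2977.
Sum = Δu · [f(0.5) + f(1.0625) + f(1.625) + ...].
Sum ≈ 11.6296.

11.6296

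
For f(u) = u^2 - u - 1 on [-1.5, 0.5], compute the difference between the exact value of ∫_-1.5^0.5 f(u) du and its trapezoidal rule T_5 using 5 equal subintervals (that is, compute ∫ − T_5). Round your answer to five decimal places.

Exact integral: ∫_-1.5^0.5 f(u) du ≈ 0.1666667.
T_5 = 0.22.
Error ≈ 0.1666667 − 0.22 ≈ -0.05333.

-0.05333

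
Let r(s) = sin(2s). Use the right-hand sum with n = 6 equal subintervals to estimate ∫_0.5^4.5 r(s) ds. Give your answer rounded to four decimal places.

0.4718

Δs = (4.5 − 0.5)/6 = 2/3.
Right endpoints: 7/6, 11/6, 2.5, 19/6, 23/6, 4.5.
r(7/6) ≈ 0.7231, r(11/6) ≈ -0.5013, r(2.5) ≈ -0.9589, r(19/6) ≈ 0.0501, r(23/6) ≈ 0.9825, r(4.5) ≈ 0.4121.
Sum = Δs · [r(7/6) + r(11/6) + r(2.5) + ...].
Sum ≈ 0.4718.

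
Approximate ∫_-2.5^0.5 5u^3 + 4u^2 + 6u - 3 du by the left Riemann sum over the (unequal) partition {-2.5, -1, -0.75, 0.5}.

Subinterval widths: 1.5, 0.25, 1.25.
Left endpoints: -2.5, -1, -0.75.
f(-2.5) = -71.125, f(-1) = -10, f(-0.75) = -7.359375.
Sum = Σ Δu_i · f(u_i).
Sum = -118.38671875.

-118.38671875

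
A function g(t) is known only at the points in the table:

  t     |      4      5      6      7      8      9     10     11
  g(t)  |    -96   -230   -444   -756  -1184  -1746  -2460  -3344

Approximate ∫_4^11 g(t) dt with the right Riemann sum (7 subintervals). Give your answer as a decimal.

Δt = 1.
Sum = 1·[(-230) + (-444) + (-756) + (-1184) + (-1746) + (-2460) + (-3344)] = -10164.

-10164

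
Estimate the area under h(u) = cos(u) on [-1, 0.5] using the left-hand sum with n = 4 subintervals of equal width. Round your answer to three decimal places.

1.242

Δu = (0.5 − (-1))/4 = 0.375.
Left endpoints: -1, -0.625, -0.25, 0.125.
h(-1) ≈ 0.540, h(-0.625) ≈ 0.811, h(-0.25) ≈ 0.969, h(0.125) ≈ 0.992.
Sum = Δu · [h(-1) + h(-0.625) + h(-0.25) + h(0.125)].
Sum ≈ 1.242.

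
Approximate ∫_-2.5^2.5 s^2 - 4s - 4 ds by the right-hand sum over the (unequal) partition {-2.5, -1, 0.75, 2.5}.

-23.328125

Subinterval widths: 1.5, 1.75, 1.75.
Right endpoints: -1, 0.75, 2.5.
f(-1) = 1, f(0.75) = -6.4375, f(2.5) = -7.75.
Sum = Σ Δs_i · f(s_i).
Sum = -23.328125.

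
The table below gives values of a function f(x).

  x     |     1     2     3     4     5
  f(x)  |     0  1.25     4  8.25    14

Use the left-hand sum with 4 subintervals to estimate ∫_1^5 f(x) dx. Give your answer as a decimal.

Δx = 1.
Sum = 1·[0 + 1.25 + 4 + 8.25] = 13.5.

13.5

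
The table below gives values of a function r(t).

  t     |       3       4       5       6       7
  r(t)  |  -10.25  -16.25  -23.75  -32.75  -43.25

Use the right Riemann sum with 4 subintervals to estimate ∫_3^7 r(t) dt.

Δt = 1.
Sum = 1·[(-16.25) + (-23.75) + (-32.75) + (-43.25)] = -116.

-116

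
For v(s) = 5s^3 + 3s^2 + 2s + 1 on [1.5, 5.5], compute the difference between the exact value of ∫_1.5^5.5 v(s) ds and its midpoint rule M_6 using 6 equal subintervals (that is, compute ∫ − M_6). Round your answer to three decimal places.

8.222

Exact integral: ∫_1.5^5.5 v(s) ds = 1332.5.
M_6 ≈ 1324.27778.
Error ≈ 1332.5 − 1324.27778 ≈ 8.222.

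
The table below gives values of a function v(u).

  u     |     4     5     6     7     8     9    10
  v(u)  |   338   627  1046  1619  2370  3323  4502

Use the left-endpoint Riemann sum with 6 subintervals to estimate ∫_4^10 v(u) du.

9323

Δu = 1.
Sum = 1·[338 + 627 + 1046 + 1619 + 2370 + 3323] = 9323.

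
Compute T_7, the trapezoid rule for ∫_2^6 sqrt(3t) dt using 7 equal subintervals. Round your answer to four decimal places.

13.6975

Δt = (6 − 2)/7 = 4/7.
f(2) ≈ 2.4495, f(18/7) ≈ 2.7775, f(22/7) ≈ 3.0706, f(26/7) ≈ 3.3381, f(30/7) ≈ 3.5857, f(34/7) ≈ 3.8173, f(38/7) ≈ 4.0356, f(6) ≈ 4.2426.
T_7 = (Δt/2)·[f(t_0) + 2f(t_1) + ... + 2f(t_{6}) + f(t_7)].
Sum ≈ 13.6975.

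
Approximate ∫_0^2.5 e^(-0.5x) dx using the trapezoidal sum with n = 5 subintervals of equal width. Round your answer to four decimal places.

1.4344

Δx = (2.5 − 0)/5 = 0.5.
f(0) ≈ 1.0000, f(0.5) ≈ 0.7788, f(1) ≈ 0.6065, f(1.5) ≈ 0.4724, f(2) ≈ 0.3679, f(2.5) ≈ 0.2865.
T_5 = (Δx/2)·[f(x_0) + 2f(x_1) + ... + 2f(x_{4}) + f(x_5)].
Sum ≈ 1.4344.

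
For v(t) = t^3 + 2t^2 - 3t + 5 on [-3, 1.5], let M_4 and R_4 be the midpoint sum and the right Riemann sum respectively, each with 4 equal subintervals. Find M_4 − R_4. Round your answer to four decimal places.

M_4 ≈ 34.009277.
R_4 ≈ 35.551758.
M_4 − R_4 ≈ -1.5425.

-1.5425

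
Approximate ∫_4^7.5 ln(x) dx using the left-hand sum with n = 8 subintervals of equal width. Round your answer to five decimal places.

Δx = (7.5 − 4)/8 = 0.4375.
Left endpoints: 4, 4.4375, 4.875, 5.3125, 5.75, 6.1875, 6.625, 7.0625.
f(4) ≈ 1.38629, f(4.4375) ≈ 1.49009, f(4.875) ≈ 1.58412, f(5.3125) ≈ 1.67006, f(5.75) ≈ 1.74920, f(6.1875) ≈ 1.82253, f(6.625) ≈ 1.89085, f(7.0625) ≈ 1.95480.
Sum = Δx · [f(4) + f(4.4375) + f(4.875) + ...].
Sum ≈ 5.92723.

5.92723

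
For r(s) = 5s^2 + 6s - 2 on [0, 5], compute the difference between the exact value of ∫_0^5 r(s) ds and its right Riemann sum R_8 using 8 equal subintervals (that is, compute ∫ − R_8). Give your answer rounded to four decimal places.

Exact integral: ∫_0^5 r(s) ds ≈ 273.333333.
R_8 = 323.3984375.
Error ≈ 273.333333 − 323.3984375 ≈ -50.0651.

-50.0651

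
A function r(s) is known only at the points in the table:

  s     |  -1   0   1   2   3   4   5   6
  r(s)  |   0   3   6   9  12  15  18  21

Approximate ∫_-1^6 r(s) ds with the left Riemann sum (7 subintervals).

Δs = 1.
Sum = 1·[0 + 3 + 6 + 9 + 12 + 15 + 18] = 63.

63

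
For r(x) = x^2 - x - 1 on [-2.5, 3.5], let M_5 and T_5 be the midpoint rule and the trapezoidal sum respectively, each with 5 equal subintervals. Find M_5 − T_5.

M_5 = 9.78.
T_5 = 11.94.
M_5 − T_5 = -2.16.

-2.16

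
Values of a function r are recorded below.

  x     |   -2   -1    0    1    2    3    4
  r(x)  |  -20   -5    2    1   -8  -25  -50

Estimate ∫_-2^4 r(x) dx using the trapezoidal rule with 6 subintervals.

Δx = 1.
T_6 = (1/2)·[(-20) + 2·(-5) + 2·2 + 2·1 + 2·(-8) + 2·(-25) + (-50)] = -70.

-70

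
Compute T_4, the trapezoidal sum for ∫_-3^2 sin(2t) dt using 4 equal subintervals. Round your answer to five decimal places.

0.33514

Δt = (2 − (-3))/4 = 1.25.
f(-3) ≈ 0.27942, f(-1.75) ≈ 0.35078, f(-0.5) ≈ -0.84147, f(0.75) ≈ 0.99749, f(2) ≈ -0.75680.
T_4 = (Δt/2)·[f(t_0) + 2f(t_1) + 2f(t_2) + 2f(t_3) + f(t_4)].
Sum ≈ 0.33514.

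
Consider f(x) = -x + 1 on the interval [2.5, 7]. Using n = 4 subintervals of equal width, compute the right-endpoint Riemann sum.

-19.40625

Δx = (7 − 2.5)/4 = 1.125.
Right endpoints: 3.625, 4.75, 5.875, 7.
f(3.625) = -2.625, f(4.75) = -3.75, f(5.875) = -4.875, f(7) = -6.
Sum = Δx · [f(3.625) + f(4.75) + f(5.875) + f(7)].
Sum = -19.40625.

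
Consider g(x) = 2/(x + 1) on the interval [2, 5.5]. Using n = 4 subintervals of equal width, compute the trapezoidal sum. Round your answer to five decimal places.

Δx = (5.5 − 2)/4 = 0.875.
g(2) = 2/3, g(2.875) = 16/31, g(3.75) = 8/19, g(4.625) = 16/45, g(5.5) = 4/13.
T_4 = (Δx/2)·[g(x_0) + 2g(x_1) + 2g(x_2) + 2g(x_3) + g(x_4)].
Sum ≈ 1.55743.

1.55743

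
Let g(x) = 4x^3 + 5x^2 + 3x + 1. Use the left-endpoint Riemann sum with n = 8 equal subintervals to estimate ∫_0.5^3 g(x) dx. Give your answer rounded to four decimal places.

Δx = (3 − 0.5)/8 = 0.3125.
Left endpoints: 0.5, 0.8125, 1.125, 1.4375, 1.75, 2.0625, 2.375, 2.6875.
g(0.5) = 4.25, g(0.8125) = 9097/1024, g(1.125) = 16.3984375, g(1.4375) = 28187/1024, g(1.75) = 43, g(2.0625) = 65077/1024, g(2.375) = 89.9140625, g(2.6875) = 125767/1024.
Sum = Δx · [g(0.5) + g(0.8125) + g(1.125) + ...].
Sum ≈ 117.6074.

117.6074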